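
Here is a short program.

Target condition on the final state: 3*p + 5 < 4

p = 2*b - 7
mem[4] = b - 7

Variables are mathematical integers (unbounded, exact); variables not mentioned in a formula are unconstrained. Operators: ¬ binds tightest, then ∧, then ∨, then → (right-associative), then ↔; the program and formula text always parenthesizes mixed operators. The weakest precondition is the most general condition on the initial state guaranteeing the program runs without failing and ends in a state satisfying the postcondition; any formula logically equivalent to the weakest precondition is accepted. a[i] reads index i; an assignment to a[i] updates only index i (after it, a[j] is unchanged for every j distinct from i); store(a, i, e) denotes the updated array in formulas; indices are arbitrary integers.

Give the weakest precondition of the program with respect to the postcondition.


Working backward. After the program, the postcondition 3*p + 5 < 4 must hold; in canonical form it is 3*p < -1.
Before mem[4] := b - 7: 3*p < -1
Before p := 2*b - 7: 6*b < 20
Answer: WP = 6*b < 20


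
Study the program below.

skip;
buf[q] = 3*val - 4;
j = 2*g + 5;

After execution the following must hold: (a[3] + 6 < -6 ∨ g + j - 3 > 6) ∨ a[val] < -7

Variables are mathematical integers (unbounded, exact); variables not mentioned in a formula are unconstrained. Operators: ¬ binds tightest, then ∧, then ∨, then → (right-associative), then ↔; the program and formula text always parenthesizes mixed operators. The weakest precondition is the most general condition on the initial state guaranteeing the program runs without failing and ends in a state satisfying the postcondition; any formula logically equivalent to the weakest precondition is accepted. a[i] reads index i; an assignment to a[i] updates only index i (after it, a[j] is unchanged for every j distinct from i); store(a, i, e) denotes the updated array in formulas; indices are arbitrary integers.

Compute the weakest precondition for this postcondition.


Working backward. After the program, the postcondition (a[3] + 6 < -6 ∨ g + j - 3 > 6) ∨ a[val] < -7 must hold; in canonical form it is a[3] < -12 ∨ g + j > 9 ∨ a[val] < -7.
Before j := 2*g + 5: a[3] < -12 ∨ 3*g > 4 ∨ a[val] < -7
Before buf[q] := 3*val - 4: a[3] < -12 ∨ 3*g > 4 ∨ a[val] < -7
Before skip: a[3] < -12 ∨ 3*g > 4 ∨ a[val] < -7
Answer: WP = a[3] < -12 ∨ 3*g > 4 ∨ a[val] < -7


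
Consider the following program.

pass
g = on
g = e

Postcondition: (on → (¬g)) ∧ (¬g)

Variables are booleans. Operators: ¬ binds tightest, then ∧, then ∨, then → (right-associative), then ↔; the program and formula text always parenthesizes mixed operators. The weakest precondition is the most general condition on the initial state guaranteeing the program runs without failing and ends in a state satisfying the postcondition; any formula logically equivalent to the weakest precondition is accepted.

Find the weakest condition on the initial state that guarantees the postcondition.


Working backward. After the program, (on → (¬g)) ∧ (¬g) must hold.
Before g := e: (on → (¬e)) ∧ (¬e)
Before g := on: (on → (¬e)) ∧ (¬e)
Before skip: (on → (¬e)) ∧ (¬e)
Answer: WP = (on → (¬e)) ∧ (¬e)


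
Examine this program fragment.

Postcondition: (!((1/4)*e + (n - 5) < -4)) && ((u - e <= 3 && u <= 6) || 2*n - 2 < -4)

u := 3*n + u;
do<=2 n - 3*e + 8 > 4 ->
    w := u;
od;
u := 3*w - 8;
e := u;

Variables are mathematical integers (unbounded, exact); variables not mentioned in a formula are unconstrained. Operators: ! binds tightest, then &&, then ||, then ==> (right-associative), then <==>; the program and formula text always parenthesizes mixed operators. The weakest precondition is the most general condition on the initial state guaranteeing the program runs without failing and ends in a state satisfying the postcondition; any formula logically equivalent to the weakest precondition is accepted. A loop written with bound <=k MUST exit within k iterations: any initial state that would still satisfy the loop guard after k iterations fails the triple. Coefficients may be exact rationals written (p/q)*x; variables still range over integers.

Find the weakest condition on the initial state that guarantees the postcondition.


Working backward. After the program, the postcondition (!((1/4)*e + (n - 5) < -4)) && ((u - e <= 3 && u <= 6) || 2*n - 2 < -4) must hold; in canonical form it is (!((1/4)*e + n < 1)) && ((u <= e + 3 && u <= 6) || 2*n < -2).
Before e := u: (!(n + (1/4)*u < 1)) && (u <= 6 || 2*n < -2)
Before u := 3*w - 8: (!(n + (3/4)*w < 3)) && (3*w <= 14 || 2*n < -2)
Before the loop (bound <=2), unroll the exhaustion recursion (WP_0 = exit-now case; WP_j = one more guarded iteration, up to j = 2):
  WP_0: (!(n > 3*e - 4)) && (!(n + (3/4)*w < 3)) && (3*w <= 14 || 2*n < -2)
  WP_1: (n > 3*e - 4 ==> ((!(n > 3*e - 4)) && (!(n + (3/4)*u < 3)) && (3*u <= 14 || 2*n < -2))) && ((!(n > 3*e - 4)) ==> ((!(n + (3/4)*w < 3)) && (3*w <= 14 || 2*n < -2)))
  WP_2: (n > 3*e - 4 ==> ((n > 3*e - 4 ==> ((!(n > 3*e - 4)) && (!(n + (3/4)*u < 3)) && (3*u <= 14 || 2*n < -2))) && ((!(n > 3*e - 4)) ==> ((!(n + (3/4)*u < 3)) && (3*u <= 14 || 2*n < -2))))) && ((!(n > 3*e - 4)) ==> ((!(n + (3/4)*w < 3)) && (3*w <= 14 || 2*n < -2)))
So before the loop: (n > 3*e - 4 ==> ((n > 3*e - 4 ==> ((!(n > 3*e - 4)) && (!(n + (3/4)*u < 3)) && (3*u <= 14 || 2*n < -2))) && ((!(n > 3*e - 4)) ==> ((!(n + (3/4)*u < 3)) && (3*u <= 14 || 2*n < -2))))) && ((!(n > 3*e - 4)) ==> ((!(n + (3/4)*w < 3)) && (3*w <= 14 || 2*n < -2)))
Before u := 3*n + u: (n > 3*e - 4 ==> ((n > 3*e - 4 ==> ((!(n > 3*e - 4)) && (!((13/4)*n + (3/4)*u < 3)) && (9*n + 3*u <= 14 || 2*n < -2))) && ((!(n > 3*e - 4)) ==> ((!((13/4)*n + (3/4)*u < 3)) && (9*n + 3*u <= 14 || 2*n < -2))))) && ((!(n > 3*e - 4)) ==> ((!(n + (3/4)*w < 3)) && (3*w <= 14 || 2*n < -2)))
Answer: WP = (n > 3*e - 4 ==> ((n > 3*e - 4 ==> ((!(n > 3*e - 4)) && (!((13/4)*n + (3/4)*u < 3)) && (9*n + 3*u <= 14 || 2*n < -2))) && ((!(n > 3*e - 4)) ==> ((!((13/4)*n + (3/4)*u < 3)) && (9*n + 3*u <= 14 || 2*n < -2))))) && ((!(n > 3*e - 4)) ==> ((!(n + (3/4)*w < 3)) && (3*w <= 14 || 2*n < -2)))


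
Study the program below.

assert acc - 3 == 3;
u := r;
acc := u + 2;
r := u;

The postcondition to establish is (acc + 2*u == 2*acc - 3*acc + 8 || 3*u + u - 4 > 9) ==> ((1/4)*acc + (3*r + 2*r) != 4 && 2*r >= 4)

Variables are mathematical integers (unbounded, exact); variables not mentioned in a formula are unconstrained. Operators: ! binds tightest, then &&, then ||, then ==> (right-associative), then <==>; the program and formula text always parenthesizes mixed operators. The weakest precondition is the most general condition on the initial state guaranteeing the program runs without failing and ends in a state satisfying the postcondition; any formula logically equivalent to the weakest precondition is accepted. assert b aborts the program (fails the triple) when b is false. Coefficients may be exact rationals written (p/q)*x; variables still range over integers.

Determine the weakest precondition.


Working backward. After the program, the postcondition (acc + 2*u == 2*acc - 3*acc + 8 || 3*u + u - 4 > 9) ==> ((1/4)*acc + (3*r + 2*r) != 4 && 2*r >= 4) must hold; in canonical form it is (2*acc + 2*u == 8 || 4*u > 13) ==> ((1/4)*acc + 5*r != 4 && 2*r >= 4).
Before r := u: (2*acc + 2*u == 8 || 4*u > 13) ==> ((1/4)*acc + 5*u != 4 && 2*u >= 4)
Before acc := u + 2: (4*u == 4 || 4*u > 13) ==> ((21/4)*u != 7/2 && 2*u >= 4)
Before u := r: (4*r == 4 || 4*r > 13) ==> ((21/4)*r != 7/2 && 2*r >= 4)
Before assert acc - 3 == 3: acc == 6 && ((4*r == 4 || 4*r > 13) ==> ((21/4)*r != 7/2 && 2*r >= 4))
Answer: WP = acc == 6 && ((4*r == 4 || 4*r > 13) ==> ((21/4)*r != 7/2 && 2*r >= 4))


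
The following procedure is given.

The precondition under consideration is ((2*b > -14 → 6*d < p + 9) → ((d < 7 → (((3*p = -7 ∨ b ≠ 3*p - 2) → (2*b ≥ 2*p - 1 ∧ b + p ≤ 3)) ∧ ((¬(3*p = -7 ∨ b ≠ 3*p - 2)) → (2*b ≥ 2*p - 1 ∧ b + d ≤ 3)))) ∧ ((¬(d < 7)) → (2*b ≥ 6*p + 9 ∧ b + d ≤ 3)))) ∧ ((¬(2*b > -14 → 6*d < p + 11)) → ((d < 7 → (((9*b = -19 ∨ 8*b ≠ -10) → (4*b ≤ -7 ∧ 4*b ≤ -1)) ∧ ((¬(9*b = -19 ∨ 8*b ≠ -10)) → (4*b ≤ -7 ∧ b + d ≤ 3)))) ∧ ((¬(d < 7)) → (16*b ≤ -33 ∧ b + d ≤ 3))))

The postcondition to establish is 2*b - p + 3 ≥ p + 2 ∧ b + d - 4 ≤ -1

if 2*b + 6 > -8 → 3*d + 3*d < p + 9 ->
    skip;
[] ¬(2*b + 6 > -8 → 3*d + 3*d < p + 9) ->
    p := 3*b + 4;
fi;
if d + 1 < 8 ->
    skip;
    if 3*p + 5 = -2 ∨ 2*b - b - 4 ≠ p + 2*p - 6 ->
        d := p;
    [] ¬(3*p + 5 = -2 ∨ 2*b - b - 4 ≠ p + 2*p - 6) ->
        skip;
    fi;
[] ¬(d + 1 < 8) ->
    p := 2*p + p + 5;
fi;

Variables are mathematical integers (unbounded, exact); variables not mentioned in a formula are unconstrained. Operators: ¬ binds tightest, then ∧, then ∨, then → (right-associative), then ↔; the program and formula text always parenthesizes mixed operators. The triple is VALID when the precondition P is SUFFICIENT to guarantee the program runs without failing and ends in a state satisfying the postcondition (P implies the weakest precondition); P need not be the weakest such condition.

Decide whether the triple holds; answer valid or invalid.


Working backward. After the program, the postcondition 2*b - p + 3 ≥ p + 2 ∧ b + d - 4 ≤ -1 must hold; in canonical form it is 2*b ≥ 2*p - 1 ∧ b + d ≤ 3.
Then branch requires ((3*p = -7 ∨ b ≠ 3*p - 2) → (2*b ≥ 2*p - 1 ∧ b + p ≤ 3)) ∧ ((¬(3*p = -7 ∨ b ≠ 3*p - 2)) → (2*b ≥ 2*p - 1 ∧ b + d ≤ 3)); else branch requires 2*b ≥ 6*p + 9 ∧ b + d ≤ 3.
Before the if: (d < 7 → (((3*p = -7 ∨ b ≠ 3*p - 2) → (2*b ≥ 2*p - 1 ∧ b + p ≤ 3)) ∧ ((¬(3*p = -7 ∨ b ≠ 3*p - 2)) → (2*b ≥ 2*p - 1 ∧ b + d ≤ 3)))) ∧ ((¬(d < 7)) → (2*b ≥ 6*p + 9 ∧ b + d ≤ 3))
Then branch requires (d < 7 → (((3*p = -7 ∨ b ≠ 3*p - 2) → (2*b ≥ 2*p - 1 ∧ b + p ≤ 3)) ∧ ((¬(3*p = -7 ∨ b ≠ 3*p - 2)) → (2*b ≥ 2*p - 1 ∧ b + d ≤ 3)))) ∧ ((¬(d < 7)) → (2*b ≥ 6*p + 9 ∧ b + d ≤ 3)); else branch requires (d < 7 → (((9*b = -19 ∨ 8*b ≠ -10) → (4*b ≤ -7 ∧ 4*b ≤ -1)) ∧ ((¬(9*b = -19 ∨ 8*b ≠ -10)) → (4*b ≤ -7 ∧ b + d ≤ 3)))) ∧ ((¬(d < 7)) → (16*b ≤ -33 ∧ b + d ≤ 3)).
Before the if: ((2*b > -14 → 6*d < p + 9) → ((d < 7 → (((3*p = -7 ∨ b ≠ 3*p - 2) → (2*b ≥ 2*p - 1 ∧ b + p ≤ 3)) ∧ ((¬(3*p = -7 ∨ b ≠ 3*p - 2)) → (2*b ≥ 2*p - 1 ∧ b + d ≤ 3)))) ∧ ((¬(d < 7)) → (2*b ≥ 6*p + 9 ∧ b + d ≤ 3)))) ∧ ((¬(2*b > -14 → 6*d < p + 9)) → ((d < 7 → (((9*b = -19 ∨ 8*b ≠ -10) → (4*b ≤ -7 ∧ 4*b ≤ -1)) ∧ ((¬(9*b = -19 ∨ 8*b ≠ -10)) → (4*b ≤ -7 ∧ b + d ≤ 3)))) ∧ ((¬(d < 7)) → (16*b ≤ -33 ∧ b + d ≤ 3))))
The weakest precondition is ((2*b > -14 → 6*d < p + 9) → ((d < 7 → (((3*p = -7 ∨ b ≠ 3*p - 2) → (2*b ≥ 2*p - 1 ∧ b + p ≤ 3)) ∧ ((¬(3*p = -7 ∨ b ≠ 3*p - 2)) → (2*b ≥ 2*p - 1 ∧ b + d ≤ 3)))) ∧ ((¬(d < 7)) → (2*b ≥ 6*p + 9 ∧ b + d ≤ 3)))) ∧ ((¬(2*b > -14 → 6*d < p + 9)) → ((d < 7 → (((9*b = -19 ∨ 8*b ≠ -10) → (4*b ≤ -7 ∧ 4*b ≤ -1)) ∧ ((¬(9*b = -19 ∨ 8*b ≠ -10)) → (4*b ≤ -7 ∧ b + d ≤ 3)))) ∧ ((¬(d < 7)) → (16*b ≤ -33 ∧ b + d ≤ 3)))).
Check whether ((2*b > -14 → 6*d < p + 9) → ((d < 7 → (((3*p = -7 ∨ b ≠ 3*p - 2) → (2*b ≥ 2*p - 1 ∧ b + p ≤ 3)) ∧ ((¬(3*p = -7 ∨ b ≠ 3*p - 2)) → (2*b ≥ 2*p - 1 ∧ b + d ≤ 3)))) ∧ ((¬(d < 7)) → (2*b ≥ 6*p + 9 ∧ b + d ≤ 3)))) ∧ ((¬(2*b > -14 → 6*d < p + 11)) → ((d < 7 → (((9*b = -19 ∨ 8*b ≠ -10) → (4*b ≤ -7 ∧ 4*b ≤ -1)) ∧ ((¬(9*b = -19 ∨ 8*b ≠ -10)) → (4*b ≤ -7 ∧ b + d ≤ 3)))) ∧ ((¬(d < 7)) → (16*b ≤ -33 ∧ b + d ≤ 3)))) implies it.
Countermodel: at the initial state b = 4, d = 0, p = -9, the precondition holds but the weakest precondition fails.
Answer: invalid


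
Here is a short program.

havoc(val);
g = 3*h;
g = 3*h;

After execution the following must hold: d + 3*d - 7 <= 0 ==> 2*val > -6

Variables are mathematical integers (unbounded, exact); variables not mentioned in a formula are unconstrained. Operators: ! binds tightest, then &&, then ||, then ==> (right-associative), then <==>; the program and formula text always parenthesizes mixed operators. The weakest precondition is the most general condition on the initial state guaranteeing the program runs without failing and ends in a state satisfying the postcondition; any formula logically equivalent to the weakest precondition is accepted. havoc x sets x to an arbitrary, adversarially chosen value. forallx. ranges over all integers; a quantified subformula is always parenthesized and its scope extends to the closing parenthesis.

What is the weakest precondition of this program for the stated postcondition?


Working backward. After the program, the postcondition d + 3*d - 7 <= 0 ==> 2*val > -6 must hold; in canonical form it is 4*d <= 7 ==> 2*val > -6.
Before g := 3*h: 4*d <= 7 ==> 2*val > -6
Before g := 3*h: 4*d <= 7 ==> 2*val > -6
Before havoc val: forall val_1. (4*d <= 7 ==> 2*val_1 > -6)
Answer: WP = forall val_1. (4*d <= 7 ==> 2*val_1 > -6)


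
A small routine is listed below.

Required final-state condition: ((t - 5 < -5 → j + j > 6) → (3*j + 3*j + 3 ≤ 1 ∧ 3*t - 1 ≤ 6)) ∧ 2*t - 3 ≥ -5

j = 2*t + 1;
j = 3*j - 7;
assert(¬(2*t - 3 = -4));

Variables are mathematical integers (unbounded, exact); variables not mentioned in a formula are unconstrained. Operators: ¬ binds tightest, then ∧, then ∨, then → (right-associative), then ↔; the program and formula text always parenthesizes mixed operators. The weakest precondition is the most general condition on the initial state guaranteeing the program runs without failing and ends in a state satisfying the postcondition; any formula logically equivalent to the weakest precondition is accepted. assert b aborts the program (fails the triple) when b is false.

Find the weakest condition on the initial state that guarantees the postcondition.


Working backward. After the program, the postcondition ((t - 5 < -5 → j + j > 6) → (3*j + 3*j + 3 ≤ 1 ∧ 3*t - 1 ≤ 6)) ∧ 2*t - 3 ≥ -5 must hold; in canonical form it is ((t < 0 → 2*j > 6) → (6*j ≤ -2 ∧ 3*t ≤ 7)) ∧ 2*t ≥ -2.
Before assert ¬(2*t - 3 = -4): (¬(2*t = -1)) ∧ ((t < 0 → 2*j > 6) → (6*j ≤ -2 ∧ 3*t ≤ 7)) ∧ 2*t ≥ -2
Before j := 3*j - 7: (¬(2*t = -1)) ∧ ((t < 0 → 6*j > 20) → (18*j ≤ 40 ∧ 3*t ≤ 7)) ∧ 2*t ≥ -2
Before j := 2*t + 1: (¬(2*t = -1)) ∧ ((t < 0 → 12*t > 14) → (36*t ≤ 22 ∧ 3*t ≤ 7)) ∧ 2*t ≥ -2
Answer: WP = (¬(2*t = -1)) ∧ ((t < 0 → 12*t > 14) → (36*t ≤ 22 ∧ 3*t ≤ 7)) ∧ 2*t ≥ -2


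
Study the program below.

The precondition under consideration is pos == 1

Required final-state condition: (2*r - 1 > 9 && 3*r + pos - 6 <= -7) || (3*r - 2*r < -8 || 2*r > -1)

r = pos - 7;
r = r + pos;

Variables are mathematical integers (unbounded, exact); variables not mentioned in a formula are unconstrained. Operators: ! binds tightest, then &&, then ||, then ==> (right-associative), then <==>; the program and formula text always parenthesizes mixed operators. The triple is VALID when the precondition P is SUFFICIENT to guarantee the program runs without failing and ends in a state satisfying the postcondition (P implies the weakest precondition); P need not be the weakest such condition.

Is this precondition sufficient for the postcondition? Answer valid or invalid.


Working backward. After the program, the postcondition (2*r - 1 > 9 && 3*r + pos - 6 <= -7) || (3*r - 2*r < -8 || 2*r > -1) must hold; in canonical form it is (2*r > 10 && pos + 3*r <= -1) || r < -8 || 2*r > -1.
Before r := r + pos: (2*pos + 2*r > 10 && 4*pos + 3*r <= -1) || pos + r < -8 || 2*pos + 2*r > -1
Before r := pos - 7: (4*pos > 24 && 7*pos <= 20) || 2*pos < -1 || 4*pos > 13
The weakest precondition is (4*pos > 24 && 7*pos <= 20) || 2*pos < -1 || 4*pos > 13.
Check whether pos == 1 implies it.
Countermodel: at the initial state pos = 1, the precondition holds but the weakest precondition fails.
Answer: invalid


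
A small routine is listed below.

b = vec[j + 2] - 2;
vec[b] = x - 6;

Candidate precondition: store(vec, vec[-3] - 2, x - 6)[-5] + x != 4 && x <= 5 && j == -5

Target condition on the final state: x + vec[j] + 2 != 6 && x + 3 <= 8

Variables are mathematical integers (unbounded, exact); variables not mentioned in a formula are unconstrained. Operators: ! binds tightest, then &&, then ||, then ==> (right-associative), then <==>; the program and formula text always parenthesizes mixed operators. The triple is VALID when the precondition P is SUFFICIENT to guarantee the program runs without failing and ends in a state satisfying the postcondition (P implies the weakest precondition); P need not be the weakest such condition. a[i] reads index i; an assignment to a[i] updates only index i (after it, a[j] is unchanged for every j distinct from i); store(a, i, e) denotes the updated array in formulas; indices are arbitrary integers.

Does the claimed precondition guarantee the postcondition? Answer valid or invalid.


Working backward. After the program, the postcondition x + vec[j] + 2 != 6 && x + 3 <= 8 must hold; in canonical form it is vec[j] + x != 4 && x <= 5.
Before vec[b] := x - 6: store(vec, b, x - 6)[j] + x != 4 && x <= 5
Before b := vec[j + 2] - 2: store(vec, vec[j + 2] - 2, x - 6)[j] + x != 4 && x <= 5
The weakest precondition is store(vec, vec[j + 2] - 2, x - 6)[j] + x != 4 && x <= 5.
Check whether store(vec, vec[-3] - 2, x - 6)[-5] + x != 4 && x <= 5 && j == -5 implies it.
Every state satisfying the precondition satisfies the weakest precondition: the implication holds.
Answer: valid


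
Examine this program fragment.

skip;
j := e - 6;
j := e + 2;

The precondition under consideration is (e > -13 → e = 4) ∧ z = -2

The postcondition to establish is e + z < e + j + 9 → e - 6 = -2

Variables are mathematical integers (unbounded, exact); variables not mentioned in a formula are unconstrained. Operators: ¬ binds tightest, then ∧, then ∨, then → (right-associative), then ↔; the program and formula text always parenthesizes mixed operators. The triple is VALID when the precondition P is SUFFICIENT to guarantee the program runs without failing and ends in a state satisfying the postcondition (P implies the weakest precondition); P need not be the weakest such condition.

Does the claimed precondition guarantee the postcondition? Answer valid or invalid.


Working backward. After the program, the postcondition e + z < e + j + 9 → e - 6 = -2 must hold; in canonical form it is z < j + 9 → e = 4.
Before j := e + 2: z < e + 11 → e = 4
Before j := e - 6: z < e + 11 → e = 4
Before skip: z < e + 11 → e = 4
The weakest precondition is z < e + 11 → e = 4.
Check whether (e > -13 → e = 4) ∧ z = -2 implies it.
Every state satisfying the precondition satisfies the weakest precondition: the implication holds.
Answer: valid


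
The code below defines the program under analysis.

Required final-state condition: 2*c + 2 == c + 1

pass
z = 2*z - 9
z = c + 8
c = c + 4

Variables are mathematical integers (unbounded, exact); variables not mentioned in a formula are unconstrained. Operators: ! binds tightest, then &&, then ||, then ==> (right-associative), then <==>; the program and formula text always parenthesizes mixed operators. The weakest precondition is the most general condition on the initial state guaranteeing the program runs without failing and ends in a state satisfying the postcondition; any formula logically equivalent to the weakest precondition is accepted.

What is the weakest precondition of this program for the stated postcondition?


Working backward. After the program, the postcondition 2*c + 2 == c + 1 must hold; in canonical form it is c == -1.
Before c := c + 4: c == -5
Before z := c + 8: c == -5
Before z := 2*z - 9: c == -5
Before skip: c == -5
Answer: WP = c == -5


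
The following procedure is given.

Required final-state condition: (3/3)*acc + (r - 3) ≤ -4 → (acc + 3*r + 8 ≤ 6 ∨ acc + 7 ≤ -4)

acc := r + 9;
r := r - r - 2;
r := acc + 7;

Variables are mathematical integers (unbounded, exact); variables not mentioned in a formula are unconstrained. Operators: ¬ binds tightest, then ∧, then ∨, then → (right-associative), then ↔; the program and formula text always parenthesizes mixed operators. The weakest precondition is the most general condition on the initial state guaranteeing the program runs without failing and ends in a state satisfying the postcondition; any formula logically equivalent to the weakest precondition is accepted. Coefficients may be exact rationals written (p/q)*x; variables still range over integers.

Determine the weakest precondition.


Working backward. After the program, the postcondition (3/3)*acc + (r - 3) ≤ -4 → (acc + 3*r + 8 ≤ 6 ∨ acc + 7 ≤ -4) must hold; in canonical form it is acc + r ≤ -1 → (acc + 3*r ≤ -2 ∨ acc ≤ -11).
Before r := acc + 7: 2*acc ≤ -8 → (4*acc ≤ -23 ∨ acc ≤ -11)
Before r := r - r - 2: 2*acc ≤ -8 → (4*acc ≤ -23 ∨ acc ≤ -11)
Before acc := r + 9: 2*r ≤ -26 → (4*r ≤ -59 ∨ r ≤ -20)
Answer: WP = 2*r ≤ -26 → (4*r ≤ -59 ∨ r ≤ -20)


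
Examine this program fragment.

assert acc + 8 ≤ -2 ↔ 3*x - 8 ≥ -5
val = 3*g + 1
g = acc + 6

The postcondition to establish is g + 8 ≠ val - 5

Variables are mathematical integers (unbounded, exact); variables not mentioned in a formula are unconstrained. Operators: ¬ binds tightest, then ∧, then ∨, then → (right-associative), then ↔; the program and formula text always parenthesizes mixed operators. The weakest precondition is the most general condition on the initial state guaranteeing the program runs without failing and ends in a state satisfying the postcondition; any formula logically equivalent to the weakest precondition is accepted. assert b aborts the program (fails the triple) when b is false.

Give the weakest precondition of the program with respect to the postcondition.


Working backward. After the program, the postcondition g + 8 ≠ val - 5 must hold; in canonical form it is g ≠ val - 13.
Before g := acc + 6: acc ≠ val - 19
Before val := 3*g + 1: acc ≠ 3*g - 18
Before assert acc + 8 ≤ -2 ↔ 3*x - 8 ≥ -5: (acc ≤ -10 ↔ 3*x ≥ 3) ∧ acc ≠ 3*g - 18
Answer: WP = (acc ≤ -10 ↔ 3*x ≥ 3) ∧ acc ≠ 3*g - 18


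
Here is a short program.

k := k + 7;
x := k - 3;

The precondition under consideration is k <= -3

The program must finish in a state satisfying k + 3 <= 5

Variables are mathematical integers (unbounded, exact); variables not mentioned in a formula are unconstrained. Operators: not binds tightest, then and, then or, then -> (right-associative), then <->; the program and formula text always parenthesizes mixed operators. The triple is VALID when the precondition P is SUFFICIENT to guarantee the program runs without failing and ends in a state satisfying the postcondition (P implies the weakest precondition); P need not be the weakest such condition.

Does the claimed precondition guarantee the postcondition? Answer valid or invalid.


Working backward. After the program, the postcondition k + 3 <= 5 must hold; in canonical form it is k <= 2.
Before x := k - 3: k <= 2
Before k := k + 7: k <= -5
The weakest precondition is k <= -5.
Check whether k <= -3 implies it.
Countermodel: at the initial state k = -4, the precondition holds but the weakest precondition fails.
Answer: invalid


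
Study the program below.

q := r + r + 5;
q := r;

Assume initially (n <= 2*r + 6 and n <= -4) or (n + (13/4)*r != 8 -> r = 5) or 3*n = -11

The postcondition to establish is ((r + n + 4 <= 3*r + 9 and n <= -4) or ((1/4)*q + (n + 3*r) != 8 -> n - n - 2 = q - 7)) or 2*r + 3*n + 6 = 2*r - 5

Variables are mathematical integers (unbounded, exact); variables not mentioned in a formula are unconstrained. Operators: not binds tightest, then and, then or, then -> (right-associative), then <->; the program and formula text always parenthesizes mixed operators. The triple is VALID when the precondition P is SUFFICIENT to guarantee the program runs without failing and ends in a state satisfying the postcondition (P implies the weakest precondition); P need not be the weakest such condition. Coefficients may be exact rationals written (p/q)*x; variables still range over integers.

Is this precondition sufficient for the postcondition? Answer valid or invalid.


Working backward. After the program, the postcondition ((r + n + 4 <= 3*r + 9 and n <= -4) or ((1/4)*q + (n + 3*r) != 8 -> n - n - 2 = q - 7)) or 2*r + 3*n + 6 = 2*r - 5 must hold; in canonical form it is (n <= 2*r + 5 and n <= -4) or (n + (1/4)*q + 3*r != 8 -> q = 5) or 3*n = -11.
Before q := r: (n <= 2*r + 5 and n <= -4) or (n + (13/4)*r != 8 -> r = 5) or 3*n = -11
Before q := r + r + 5: (n <= 2*r + 5 and n <= -4) or (n + (13/4)*r != 8 -> r = 5) or 3*n = -11
The weakest precondition is (n <= 2*r + 5 and n <= -4) or (n + (13/4)*r != 8 -> r = 5) or 3*n = -11.
Check whether (n <= 2*r + 6 and n <= -4) or (n + (13/4)*r != 8 -> r = 5) or 3*n = -11 implies it.
Countermodel: at the initial state n = -4, r = -5, the precondition holds but the weakest precondition fails.
Answer: invalid


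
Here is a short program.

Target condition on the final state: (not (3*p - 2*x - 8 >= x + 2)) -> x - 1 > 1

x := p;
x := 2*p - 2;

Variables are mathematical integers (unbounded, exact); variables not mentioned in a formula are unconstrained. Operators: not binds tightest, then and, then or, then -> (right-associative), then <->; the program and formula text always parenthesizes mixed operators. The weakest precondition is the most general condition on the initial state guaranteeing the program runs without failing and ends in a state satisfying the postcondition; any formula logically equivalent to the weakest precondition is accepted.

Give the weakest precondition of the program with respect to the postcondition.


Working backward. After the program, the postcondition (not (3*p - 2*x - 8 >= x + 2)) -> x - 1 > 1 must hold; in canonical form it is (not (3*p >= 3*x + 10)) -> x > 2.
Before x := 2*p - 2: (not (3*p <= -4)) -> 2*p > 4
Before x := p: (not (3*p <= -4)) -> 2*p > 4
Answer: WP = (not (3*p <= -4)) -> 2*p > 4


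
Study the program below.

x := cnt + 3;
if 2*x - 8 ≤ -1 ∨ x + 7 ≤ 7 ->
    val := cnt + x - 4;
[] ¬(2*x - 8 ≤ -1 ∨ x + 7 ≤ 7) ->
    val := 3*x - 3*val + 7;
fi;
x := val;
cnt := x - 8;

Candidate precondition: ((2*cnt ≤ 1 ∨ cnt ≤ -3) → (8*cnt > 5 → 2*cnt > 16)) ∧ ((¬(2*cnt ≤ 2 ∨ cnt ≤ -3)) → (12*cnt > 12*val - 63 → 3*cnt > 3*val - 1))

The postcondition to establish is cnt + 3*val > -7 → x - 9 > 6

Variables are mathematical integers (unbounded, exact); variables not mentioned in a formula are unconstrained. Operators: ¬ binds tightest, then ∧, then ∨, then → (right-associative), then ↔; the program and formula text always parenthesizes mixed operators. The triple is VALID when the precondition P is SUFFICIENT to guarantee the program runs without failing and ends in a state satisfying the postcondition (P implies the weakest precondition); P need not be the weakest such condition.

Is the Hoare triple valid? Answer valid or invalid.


Working backward. After the program, the postcondition cnt + 3*val > -7 → x - 9 > 6 must hold; in canonical form it is cnt + 3*val > -7 → x > 15.
Before cnt := x - 8: 3*val + x > 1 → x > 15
Before x := val: 4*val > 1 → val > 15
Then branch requires 4*cnt + 4*x > 17 → cnt + x > 19; else branch requires 12*x > 12*val - 27 → 3*x > 3*val + 8.
Before the if: ((2*x ≤ 7 ∨ x ≤ 0) → (4*cnt + 4*x > 17 → cnt + x > 19)) ∧ ((¬(2*x ≤ 7 ∨ x ≤ 0)) → (12*x > 12*val - 27 → 3*x > 3*val + 8))
Before x := cnt + 3: ((2*cnt ≤ 1 ∨ cnt ≤ -3) → (8*cnt > 5 → 2*cnt > 16)) ∧ ((¬(2*cnt ≤ 1 ∨ cnt ≤ -3)) → (12*cnt > 12*val - 63 → 3*cnt > 3*val - 1))
The weakest precondition is ((2*cnt ≤ 1 ∨ cnt ≤ -3) → (8*cnt > 5 → 2*cnt > 16)) ∧ ((¬(2*cnt ≤ 1 ∨ cnt ≤ -3)) → (12*cnt > 12*val - 63 → 3*cnt > 3*val - 1)).
Check whether ((2*cnt ≤ 1 ∨ cnt ≤ -3) → (8*cnt > 5 → 2*cnt > 16)) ∧ ((¬(2*cnt ≤ 2 ∨ cnt ≤ -3)) → (12*cnt > 12*val - 63 → 3*cnt > 3*val - 1)) implies it.
Countermodel: at the initial state cnt = 1, val = 2, the precondition holds but the weakest precondition fails.
Answer: invalid


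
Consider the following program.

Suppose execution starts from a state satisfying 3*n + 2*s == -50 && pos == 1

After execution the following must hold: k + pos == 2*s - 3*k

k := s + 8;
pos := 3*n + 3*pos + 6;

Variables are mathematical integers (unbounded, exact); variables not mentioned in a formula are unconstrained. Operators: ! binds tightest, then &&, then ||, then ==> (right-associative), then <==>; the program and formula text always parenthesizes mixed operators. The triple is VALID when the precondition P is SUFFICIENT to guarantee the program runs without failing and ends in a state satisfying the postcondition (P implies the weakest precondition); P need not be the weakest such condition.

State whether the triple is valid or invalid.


Working backward. After the program, the postcondition k + pos == 2*s - 3*k must hold; in canonical form it is 4*k + pos == 2*s.
Before pos := 3*n + 3*pos + 6: 4*k + 3*n + 3*pos == 2*s - 6
Before k := s + 8: 3*n + 3*pos + 2*s == -38
The weakest precondition is 3*n + 3*pos + 2*s == -38.
Check whether 3*n + 2*s == -50 && pos == 1 implies it.
Countermodel: at the initial state n = -18, pos = 1, s = 2, the precondition holds but the weakest precondition fails.
Answer: invalid


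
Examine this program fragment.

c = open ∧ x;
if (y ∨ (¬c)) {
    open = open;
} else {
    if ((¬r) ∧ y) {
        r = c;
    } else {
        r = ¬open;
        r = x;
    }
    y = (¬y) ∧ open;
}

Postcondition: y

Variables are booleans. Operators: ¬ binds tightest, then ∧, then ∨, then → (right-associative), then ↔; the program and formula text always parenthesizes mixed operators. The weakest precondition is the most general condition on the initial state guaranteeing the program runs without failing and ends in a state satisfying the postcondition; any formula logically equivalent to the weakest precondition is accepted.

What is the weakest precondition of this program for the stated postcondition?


Working backward. After the program, y must hold.
Then branch requires y; else branch requires (((¬r) ∧ y) → ((¬y) ∧ open)) ∧ ((¬((¬r) ∧ y)) → ((¬y) ∧ open)).
Before the if: ((y ∨ (¬c)) → y) ∧ ((¬(y ∨ (¬c))) → ((((¬r) ∧ y) → ((¬y) ∧ open)) ∧ ((¬((¬r) ∧ y)) → ((¬y) ∧ open))))
Before c := open ∧ x: ((y ∨ (¬(open ∧ x))) → y) ∧ ((¬(y ∨ (¬(open ∧ x)))) → ((((¬r) ∧ y) → ((¬y) ∧ open)) ∧ ((¬((¬r) ∧ y)) → ((¬y) ∧ open))))
Answer: WP = ((y ∨ (¬(open ∧ x))) → y) ∧ ((¬(y ∨ (¬(open ∧ x)))) → ((((¬r) ∧ y) → ((¬y) ∧ open)) ∧ ((¬((¬r) ∧ y)) → ((¬y) ∧ open))))


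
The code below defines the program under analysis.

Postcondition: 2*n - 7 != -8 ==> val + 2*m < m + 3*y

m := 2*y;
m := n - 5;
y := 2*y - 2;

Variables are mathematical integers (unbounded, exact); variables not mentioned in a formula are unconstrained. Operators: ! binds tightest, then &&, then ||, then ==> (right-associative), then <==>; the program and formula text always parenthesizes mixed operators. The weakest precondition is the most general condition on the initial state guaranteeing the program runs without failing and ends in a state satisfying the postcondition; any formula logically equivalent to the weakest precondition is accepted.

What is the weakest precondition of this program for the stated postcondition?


Working backward. After the program, the postcondition 2*n - 7 != -8 ==> val + 2*m < m + 3*y must hold; in canonical form it is 2*n != -1 ==> m + val < 3*y.
Before y := 2*y - 2: 2*n != -1 ==> m + val < 6*y - 6
Before m := n - 5: 2*n != -1 ==> n + val < 6*y - 1
Before m := 2*y: 2*n != -1 ==> n + val < 6*y - 1
Answer: WP = 2*n != -1 ==> n + val < 6*y - 1


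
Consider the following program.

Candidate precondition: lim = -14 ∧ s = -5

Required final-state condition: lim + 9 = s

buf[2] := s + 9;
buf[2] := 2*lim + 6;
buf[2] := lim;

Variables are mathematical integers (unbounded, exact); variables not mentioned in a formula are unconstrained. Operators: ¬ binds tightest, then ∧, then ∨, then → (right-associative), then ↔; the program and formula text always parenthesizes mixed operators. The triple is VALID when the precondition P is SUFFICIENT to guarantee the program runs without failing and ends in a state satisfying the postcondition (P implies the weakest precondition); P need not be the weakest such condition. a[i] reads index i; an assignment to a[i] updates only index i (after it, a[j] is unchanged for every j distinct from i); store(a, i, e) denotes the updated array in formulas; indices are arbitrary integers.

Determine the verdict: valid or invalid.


Working backward. After the program, the postcondition lim + 9 = s must hold; in canonical form it is lim = s - 9.
Before buf[2] := lim: lim = s - 9
Before buf[2] := 2*lim + 6: lim = s - 9
Before buf[2] := s + 9: lim = s - 9
The weakest precondition is lim = s - 9.
Check whether lim = -14 ∧ s = -5 implies it.
Every state satisfying the precondition satisfies the weakest precondition: the implication holds.
Answer: valid


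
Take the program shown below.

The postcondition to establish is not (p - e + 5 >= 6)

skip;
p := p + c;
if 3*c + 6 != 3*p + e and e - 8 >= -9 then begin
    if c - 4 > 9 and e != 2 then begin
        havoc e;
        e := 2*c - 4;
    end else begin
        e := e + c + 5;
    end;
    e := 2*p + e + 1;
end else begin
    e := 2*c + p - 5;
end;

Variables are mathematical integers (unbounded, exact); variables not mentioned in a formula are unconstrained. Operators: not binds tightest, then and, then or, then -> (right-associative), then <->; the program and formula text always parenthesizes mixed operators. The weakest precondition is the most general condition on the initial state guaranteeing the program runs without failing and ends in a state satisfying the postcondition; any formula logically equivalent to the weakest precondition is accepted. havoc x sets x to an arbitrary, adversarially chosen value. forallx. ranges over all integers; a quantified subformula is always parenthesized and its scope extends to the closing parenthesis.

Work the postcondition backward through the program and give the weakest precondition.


Working backward. After the program, the postcondition not (p - e + 5 >= 6) must hold; in canonical form it is not (p >= e + 1).
Then branch requires ((c > 13 and e != 2) -> (not (2*c + p <= 2))) and ((not (c > 13 and e != 2)) -> (not (c + e + p <= -7))); else branch requires not (2*c <= 4).
Before the if: ((3*c != e + 3*p - 6 and e >= -1) -> (((c > 13 and e != 2) -> (not (2*c + p <= 2))) and ((not (c > 13 and e != 2)) -> (not (c + e + p <= -7))))) and ((not (3*c != e + 3*p - 6 and e >= -1)) -> (not (2*c <= 4)))
Before p := p + c: ((e + 3*p != 6 and e >= -1) -> (((c > 13 and e != 2) -> (not (3*c + p <= 2))) and ((not (c > 13 and e != 2)) -> (not (2*c + e + p <= -7))))) and ((not (e + 3*p != 6 and e >= -1)) -> (not (2*c <= 4)))
Before skip: ((e + 3*p != 6 and e >= -1) -> (((c > 13 and e != 2) -> (not (3*c + p <= 2))) and ((not (c > 13 and e != 2)) -> (not (2*c + e + p <= -7))))) and ((not (e + 3*p != 6 and e >= -1)) -> (not (2*c <= 4)))
Answer: WP = ((e + 3*p != 6 and e >= -1) -> (((c > 13 and e != 2) -> (not (3*c + p <= 2))) and ((not (c > 13 and e != 2)) -> (not (2*c + e + p <= -7))))) and ((not (e + 3*p != 6 and e >= -1)) -> (not (2*c <= 4)))


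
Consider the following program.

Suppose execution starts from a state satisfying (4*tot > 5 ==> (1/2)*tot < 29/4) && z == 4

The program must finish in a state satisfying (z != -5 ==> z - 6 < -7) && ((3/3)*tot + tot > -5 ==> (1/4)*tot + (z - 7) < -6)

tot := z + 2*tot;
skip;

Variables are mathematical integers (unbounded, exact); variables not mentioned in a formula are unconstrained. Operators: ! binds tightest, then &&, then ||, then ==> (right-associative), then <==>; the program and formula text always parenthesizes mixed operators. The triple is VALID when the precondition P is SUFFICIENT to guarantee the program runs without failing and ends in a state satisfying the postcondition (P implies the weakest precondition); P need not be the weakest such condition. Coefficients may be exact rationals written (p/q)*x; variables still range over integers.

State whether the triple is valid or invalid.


Working backward. After the program, the postcondition (z != -5 ==> z - 6 < -7) && ((3/3)*tot + tot > -5 ==> (1/4)*tot + (z - 7) < -6) must hold; in canonical form it is (z != -5 ==> z < -1) && (2*tot > -5 ==> (1/4)*tot + z < 1).
Before skip: (z != -5 ==> z < -1) && (2*tot > -5 ==> (1/4)*tot + z < 1)
Before tot := z + 2*tot: (z != -5 ==> z < -1) && (4*tot + 2*z > -5 ==> (1/2)*tot + (5/4)*z < 1)
The weakest precondition is (z != -5 ==> z < -1) && (4*tot + 2*z > -5 ==> (1/2)*tot + (5/4)*z < 1).
Check whether (4*tot > 5 ==> (1/2)*tot < 29/4) && z == 4 implies it.
Countermodel: at the initial state tot = 2, z = 4, the precondition holds but the weakest precondition fails.
Answer: invalid


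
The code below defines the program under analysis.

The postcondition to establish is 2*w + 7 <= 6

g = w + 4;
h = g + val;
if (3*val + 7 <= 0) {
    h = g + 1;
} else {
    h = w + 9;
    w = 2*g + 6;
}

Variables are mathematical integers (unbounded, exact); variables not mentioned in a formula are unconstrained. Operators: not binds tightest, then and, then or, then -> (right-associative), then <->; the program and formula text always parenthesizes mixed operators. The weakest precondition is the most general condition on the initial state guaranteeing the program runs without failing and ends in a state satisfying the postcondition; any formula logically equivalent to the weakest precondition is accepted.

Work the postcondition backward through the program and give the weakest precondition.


Working backward. After the program, the postcondition 2*w + 7 <= 6 must hold; in canonical form it is 2*w <= -1.
Then branch requires 2*w <= -1; else branch requires 4*g <= -13.
Before the if: (3*val <= -7 -> 2*w <= -1) and ((not (3*val <= -7)) -> 4*g <= -13)
Before h := g + val: (3*val <= -7 -> 2*w <= -1) and ((not (3*val <= -7)) -> 4*g <= -13)
Before g := w + 4: (3*val <= -7 -> 2*w <= -1) and ((not (3*val <= -7)) -> 4*w <= -29)
Answer: WP = (3*val <= -7 -> 2*w <= -1) and ((not (3*val <= -7)) -> 4*w <= -29)


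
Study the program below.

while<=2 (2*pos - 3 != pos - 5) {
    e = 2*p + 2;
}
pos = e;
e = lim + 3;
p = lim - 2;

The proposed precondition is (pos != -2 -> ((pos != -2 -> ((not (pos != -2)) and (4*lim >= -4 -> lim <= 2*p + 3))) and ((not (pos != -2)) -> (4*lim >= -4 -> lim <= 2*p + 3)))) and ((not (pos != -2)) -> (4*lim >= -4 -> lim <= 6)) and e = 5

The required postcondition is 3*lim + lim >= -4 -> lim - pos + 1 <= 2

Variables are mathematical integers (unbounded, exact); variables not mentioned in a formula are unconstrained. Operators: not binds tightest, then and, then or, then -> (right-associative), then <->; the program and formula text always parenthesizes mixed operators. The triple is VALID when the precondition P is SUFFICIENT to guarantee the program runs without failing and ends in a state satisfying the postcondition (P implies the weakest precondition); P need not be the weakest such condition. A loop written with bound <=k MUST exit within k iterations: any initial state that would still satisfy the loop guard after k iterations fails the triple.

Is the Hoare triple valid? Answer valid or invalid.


Working backward. After the program, the postcondition 3*lim + lim >= -4 -> lim - pos + 1 <= 2 must hold; in canonical form it is 4*lim >= -4 -> lim <= pos + 1.
Before p := lim - 2: 4*lim >= -4 -> lim <= pos + 1
Before e := lim + 3: 4*lim >= -4 -> lim <= pos + 1
Before pos := e: 4*lim >= -4 -> lim <= e + 1
Before the loop (bound <=2), unroll the exhaustion recursion (WP_0 = exit-now case; WP_j = one more guarded iteration, up to j = 2):
  WP_0: (not (pos != -2)) and (4*lim >= -4 -> lim <= e + 1)
  WP_1: (pos != -2 -> ((not (pos != -2)) and (4*lim >= -4 -> lim <= 2*p + 3))) and ((not (pos != -2)) -> (4*lim >= -4 -> lim <= e + 1))
  WP_2: (pos != -2 -> ((pos != -2 -> ((not (pos != -2)) and (4*lim >= -4 -> lim <= 2*p + 3))) and ((not (pos != -2)) -> (4*lim >= -4 -> lim <= 2*p + 3)))) and ((not (pos != -2)) -> (4*lim >= -4 -> lim <= e + 1))
So before the loop: (pos != -2 -> ((pos != -2 -> ((not (pos != -2)) and (4*lim >= -4 -> lim <= 2*p + 3))) and ((not (pos != -2)) -> (4*lim >= -4 -> lim <= 2*p + 3)))) and ((not (pos != -2)) -> (4*lim >= -4 -> lim <= e + 1))
The weakest precondition is (pos != -2 -> ((pos != -2 -> ((not (pos != -2)) and (4*lim >= -4 -> lim <= 2*p + 3))) and ((not (pos != -2)) -> (4*lim >= -4 -> lim <= 2*p + 3)))) and ((not (pos != -2)) -> (4*lim >= -4 -> lim <= e + 1)).
Check whether (pos != -2 -> ((pos != -2 -> ((not (pos != -2)) and (4*lim >= -4 -> lim <= 2*p + 3))) and ((not (pos != -2)) -> (4*lim >= -4 -> lim <= 2*p + 3)))) and ((not (pos != -2)) -> (4*lim >= -4 -> lim <= 6)) and e = 5 implies it.
Every state satisfying the precondition satisfies the weakest precondition: the implication holds.
Answer: valid
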